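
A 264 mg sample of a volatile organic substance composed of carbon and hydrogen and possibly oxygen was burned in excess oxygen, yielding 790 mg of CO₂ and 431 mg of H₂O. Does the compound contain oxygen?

no

mol C = 0.790 g CO₂ ÷ 44.009 g/mol = 0.01795 mol
mol H = 2 × 0.431 g H₂O ÷ 18.015 g/mol = 0.04785 mol
C and H together account for 0.2638 g — essentially the entire 0.264 g sample — so the compound contains no oxygen.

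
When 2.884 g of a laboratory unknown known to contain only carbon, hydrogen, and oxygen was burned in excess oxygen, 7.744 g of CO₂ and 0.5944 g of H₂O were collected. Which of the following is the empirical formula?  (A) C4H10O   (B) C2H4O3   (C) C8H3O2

mol C = 7.744 g CO₂ ÷ 44.009 g/mol = 0.17596 mol
mol H = 2 × 0.5944 g H₂O ÷ 18.015 g/mol = 0.065989 mol
mass O = 2.884 − (2.1135 + 0.066517) = 0.70398 g → mol O = 0.70398 ÷ 15.999 = 0.044001 mol
Divide by the smallest (0.044001 mol): C 3.999, H 1.500, O 1.000
Multiplying each by 2 gives whole numbers: C 8.00, H 3.00, O 2.00

(C) C8H3O2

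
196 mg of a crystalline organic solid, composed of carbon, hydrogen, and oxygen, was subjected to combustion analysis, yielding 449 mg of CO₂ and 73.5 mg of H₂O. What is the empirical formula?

mol C = 0.449 g CO₂ ÷ 44.009 g/mol = 0.01020 mol
mol H = 2 × 0.0735 g H₂O ÷ 18.015 g/mol = 0.008160 mol
mass O = 0.196 − (0.1225 + 0.008225) = 0.06523 g → mol O = 0.06523 ÷ 15.999 = 0.004077 mol
Divide by the smallest (0.004077 mol): C 2.502, H 2.001, O 1.000
Multiplying each by 2 gives whole numbers: C 5.00, H 4.00, O 2.00

C5H4O2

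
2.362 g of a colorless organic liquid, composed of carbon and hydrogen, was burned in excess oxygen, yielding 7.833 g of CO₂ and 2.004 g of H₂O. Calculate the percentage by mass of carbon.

90.51%

mol C = 7.833 g CO₂ ÷ 44.009 g/mol = 0.17799 mol
mol H = 2 × 2.004 g H₂O ÷ 18.015 g/mol = 0.22248 mol
mass % C = 2.1378 g ÷ 2.362 g × 100%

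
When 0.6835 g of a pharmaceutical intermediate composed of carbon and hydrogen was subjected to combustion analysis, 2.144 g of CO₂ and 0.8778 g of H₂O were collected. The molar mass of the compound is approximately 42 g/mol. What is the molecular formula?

C3H6

mol C = 2.144 g CO₂ ÷ 44.009 g/mol = 0.048717 mol
mol H = 2 × 0.8778 g H₂O ÷ 18.015 g/mol = 0.097452 mol
Divide by the smallest (0.048717 mol): C 1.000, H 2.000
Empirical formula: CH2
Empirical-formula mass = 14.03 g/mol; 42 ÷ 14.03 ≈ 3, so the molecular formula is C3H6.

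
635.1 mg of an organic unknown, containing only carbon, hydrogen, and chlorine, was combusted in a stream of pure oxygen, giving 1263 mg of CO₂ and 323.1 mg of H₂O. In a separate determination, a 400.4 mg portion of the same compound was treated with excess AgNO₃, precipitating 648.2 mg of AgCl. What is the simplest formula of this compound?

C4H5Cl

mol C = 1.263 g CO₂ ÷ 44.009 g/mol = 0.028699 mol
mol H = 2 × 0.3231 g H₂O ÷ 18.015 g/mol = 0.035870 mol
From the AgCl data: mol Cl per gram of compound = (0.6482 ÷ 143.318) ÷ 0.4004 = 0.011296 mol/g, so in the 0.6351 g combustion sample mol Cl = 0.0071739 mol
Divide by the smallest (0.0071739 mol): C 4.000, H 5.000, Cl 1.000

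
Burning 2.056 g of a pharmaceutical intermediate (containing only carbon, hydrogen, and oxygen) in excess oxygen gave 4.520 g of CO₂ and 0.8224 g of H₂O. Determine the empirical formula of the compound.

mol C = 4.520 g CO₂ ÷ 44.009 g/mol = 0.10271 mol
mol H = 2 × 0.8224 g H₂O ÷ 18.015 g/mol = 0.091302 mol
mass O = 2.056 − (1.2336 + 0.092032) = 0.73036 g → mol O = 0.73036 ÷ 15.999 = 0.045651 mol
Divide by the smallest (0.045651 mol): C 2.250, H 2.000, O 1.000
Multiplying each by 4 gives whole numbers: C 9.00, H 8.00, O 4.00

C9H8O4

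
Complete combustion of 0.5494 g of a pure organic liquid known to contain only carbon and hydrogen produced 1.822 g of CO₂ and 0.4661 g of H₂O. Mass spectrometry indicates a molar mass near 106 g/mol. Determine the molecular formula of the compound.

mol C = 1.822 g CO₂ ÷ 44.009 g/mol = 0.041401 mol
mol H = 2 × 0.4661 g H₂O ÷ 18.015 g/mol = 0.051746 mol
Divide by the smallest (0.041401 mol): C 1.000, H 1.250
Multiplying each by 4 gives whole numbers: C 4.00, H 5.00
Empirical formula: C4H5
Empirical-formula mass = 53.08 g/mol; 106 ÷ 53.08 ≈ 2, so the molecular formula is C8H10.

C8H10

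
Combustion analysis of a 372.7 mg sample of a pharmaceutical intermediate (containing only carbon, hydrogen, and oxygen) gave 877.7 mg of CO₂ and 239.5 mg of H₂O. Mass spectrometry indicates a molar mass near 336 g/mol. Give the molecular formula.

mol C = 0.8777 g CO₂ ÷ 44.009 g/mol = 0.019944 mol
mol H = 2 × 0.2395 g H₂O ÷ 18.015 g/mol = 0.026589 mol
mass O = 0.3727 − (0.23954 + 0.026802) = 0.10636 g → mol O = 0.10636 ÷ 15.999 = 0.0066476 mol
Divide by the smallest (0.0066476 mol): C 3.000, H 4.000, O 1.000
Empirical formula: C3H4O
Empirical-formula mass = 56.06 g/mol; 336 ÷ 56.06 ≈ 6, so the molecular formula is C18H24O6.

C18H24O6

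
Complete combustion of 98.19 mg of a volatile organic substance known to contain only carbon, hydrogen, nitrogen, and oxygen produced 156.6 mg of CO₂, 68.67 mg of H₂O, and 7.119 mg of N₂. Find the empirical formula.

C7H15NO5

mol C = 0.1566 g CO₂ ÷ 44.009 g/mol = 0.0035584 mol
mol H = 2 × 0.06867 g H₂O ÷ 18.015 g/mol = 0.0076236 mol
mol N = 2 × 0.007119 g N₂ ÷ 28.014 g/mol = 0.00050825 mol
mass O = 0.09819 − (0.042739 + 0.0076846 + 0.0071190) = 0.040647 g → mol O = 0.040647 ÷ 15.999 = 0.0025406 mol
Divide by the smallest (0.00050825 mol): C 7.001, H 15.000, N 1.000, O 4.999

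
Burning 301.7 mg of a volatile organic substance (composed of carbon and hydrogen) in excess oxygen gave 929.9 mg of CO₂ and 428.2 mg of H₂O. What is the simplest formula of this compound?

mol C = 0.9299 g CO₂ ÷ 44.009 g/mol = 0.021130 mol
mol H = 2 × 0.4282 g H₂O ÷ 18.015 g/mol = 0.047538 mol
Divide by the smallest (0.021130 mol): C 1.000, H 2.250
Multiplying each by 4 gives whole numbers: C 4.00, H 9.00

C4H9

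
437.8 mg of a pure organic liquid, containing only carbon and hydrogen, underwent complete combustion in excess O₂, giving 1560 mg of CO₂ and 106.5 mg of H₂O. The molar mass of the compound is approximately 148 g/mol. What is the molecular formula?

mol C = 1.560 g CO₂ ÷ 44.009 g/mol = 0.035447 mol
mol H = 2 × 0.1065 g H₂O ÷ 18.015 g/mol = 0.011823 mol
Divide by the smallest (0.011823 mol): C 2.998, H 1.000
Empirical formula: C3H
Empirical-formula mass = 37.04 g/mol; 148 ÷ 37.04 ≈ 4, so the molecular formula is C12H4.

C12H4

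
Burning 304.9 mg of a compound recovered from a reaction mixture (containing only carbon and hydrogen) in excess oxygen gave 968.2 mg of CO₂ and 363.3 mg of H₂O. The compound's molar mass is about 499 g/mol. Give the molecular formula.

mol C = 0.9682 g CO₂ ÷ 44.009 g/mol = 0.022000 mol
mol H = 2 × 0.3633 g H₂O ÷ 18.015 g/mol = 0.040333 mol
Divide by the smallest (0.022000 mol): C 1.000, H 1.833
Multiplying each by 6 gives whole numbers: C 6.00, H 11.00
Empirical formula: C6H11
Empirical-formula mass = 83.15 g/mol; 499 ÷ 83.15 ≈ 6, so the molecular formula is C36H66.

C36H66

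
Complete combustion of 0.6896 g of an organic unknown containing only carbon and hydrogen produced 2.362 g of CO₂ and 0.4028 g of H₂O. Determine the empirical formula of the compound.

mol C = 2.362 g CO₂ ÷ 44.009 g/mol = 0.053671 mol
mol H = 2 × 0.4028 g H₂O ÷ 18.015 g/mol = 0.044718 mol
Divide by the smallest (0.044718 mol): C 1.200, H 1.000
Multiplying each by 5 gives whole numbers: C 6.00, H 5.00

C6H5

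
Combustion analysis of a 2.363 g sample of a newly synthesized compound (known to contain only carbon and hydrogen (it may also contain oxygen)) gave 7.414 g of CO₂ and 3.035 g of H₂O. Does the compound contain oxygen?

no

mol C = 7.414 g CO₂ ÷ 44.009 g/mol = 0.16847 mol
mol H = 2 × 3.035 g H₂O ÷ 18.015 g/mol = 0.33694 mol
C and H together account for 2.3631 g — essentially the entire 2.363 g sample — so the compound contains no oxygen.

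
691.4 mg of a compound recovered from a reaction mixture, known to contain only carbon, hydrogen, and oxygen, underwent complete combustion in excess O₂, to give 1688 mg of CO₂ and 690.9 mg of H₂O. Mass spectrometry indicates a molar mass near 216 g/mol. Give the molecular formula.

C12H24O3

mol C = 1.688 g CO₂ ÷ 44.009 g/mol = 0.038356 mol
mol H = 2 × 0.6909 g H₂O ÷ 18.015 g/mol = 0.076703 mol
mass O = 0.6914 − (0.46069 + 0.077316) = 0.15339 g → mol O = 0.15339 ÷ 15.999 = 0.0095876 mol
Divide by the smallest (0.0095876 mol): C 4.001, H 8.000, O 1.000
Empirical formula: C4H8O
Empirical-formula mass = 72.11 g/mol; 216 ÷ 72.11 ≈ 3, so the molecular formula is C12H24O3.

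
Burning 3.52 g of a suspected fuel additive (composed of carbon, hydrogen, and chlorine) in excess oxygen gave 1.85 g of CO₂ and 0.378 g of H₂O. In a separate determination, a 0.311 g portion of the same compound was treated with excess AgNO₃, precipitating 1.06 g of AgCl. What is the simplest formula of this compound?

CHCl2

mol C = 1.85 g CO₂ ÷ 44.009 g/mol = 0.04204 mol
mol H = 2 × 0.378 g H₂O ÷ 18.015 g/mol = 0.04197 mol
From the AgCl data: mol Cl per gram of compound = (1.06 ÷ 143.318) ÷ 0.311 = 0.02378 mol/g, so in the 3.52 g combustion sample mol Cl = 0.08371 mol
Divide by the smallest (0.04197 mol): C 1.002, H 1.000, Cl 1.995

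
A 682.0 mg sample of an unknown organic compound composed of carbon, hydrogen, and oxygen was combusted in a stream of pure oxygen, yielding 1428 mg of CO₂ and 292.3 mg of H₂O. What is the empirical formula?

C2H2O

mol C = 1.428 g CO₂ ÷ 44.009 g/mol = 0.032448 mol
mol H = 2 × 0.2923 g H₂O ÷ 18.015 g/mol = 0.032451 mol
mass O = 0.6820 − (0.38973 + 0.032710) = 0.25956 g → mol O = 0.25956 ÷ 15.999 = 0.016223 mol
Divide by the smallest (0.016223 mol): C 2.000, H 2.000, O 1.000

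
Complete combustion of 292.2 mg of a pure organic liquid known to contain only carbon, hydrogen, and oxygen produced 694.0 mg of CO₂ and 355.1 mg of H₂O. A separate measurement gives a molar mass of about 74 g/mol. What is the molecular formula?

mol C = 0.6940 g CO₂ ÷ 44.009 g/mol = 0.015770 mol
mol H = 2 × 0.3551 g H₂O ÷ 18.015 g/mol = 0.039423 mol
mass O = 0.2922 − (0.18941 + 0.039738) = 0.063054 g → mol O = 0.063054 ÷ 15.999 = 0.0039411 mol
Divide by the smallest (0.0039411 mol): C 4.001, H 10.003, O 1.000
Empirical formula: C4H10O
Empirical-formula mass = 74.12 g/mol; 74 ÷ 74.12 ≈ 1, so the molecular formula is C4H10O.

C4H10O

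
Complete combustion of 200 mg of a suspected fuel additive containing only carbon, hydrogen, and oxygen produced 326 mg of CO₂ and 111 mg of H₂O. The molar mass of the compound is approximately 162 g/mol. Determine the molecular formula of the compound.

C6H10O5

mol C = 0.326 g CO₂ ÷ 44.009 g/mol = 0.007408 mol
mol H = 2 × 0.111 g H₂O ÷ 18.015 g/mol = 0.01232 mol
mass O = 0.200 − (0.08897 + 0.01242) = 0.09861 g → mol O = 0.09861 ÷ 15.999 = 0.006163 mol
Divide by the smallest (0.006163 mol): C 1.202, H 1.999, O 1.000
Multiplying each by 5 gives whole numbers: C 6.01, H 10.00, O 5.00
Empirical formula: C6H10O5
Empirical-formula mass = 162.14 g/mol; 162 ÷ 162.14 ≈ 1, so the molecular formula is C6H10O5.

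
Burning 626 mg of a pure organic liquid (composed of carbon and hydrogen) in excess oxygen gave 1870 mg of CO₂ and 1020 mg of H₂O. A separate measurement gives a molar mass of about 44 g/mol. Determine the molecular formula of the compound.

mol C = 1.87 g CO₂ ÷ 44.009 g/mol = 0.04249 mol
mol H = 2 × 1.02 g H₂O ÷ 18.015 g/mol = 0.1132 mol
Divide by the smallest (0.04249 mol): C 1.000, H 2.665
Multiplying each by 3 gives whole numbers: C 3.00, H 7.99
Empirical formula: C3H8
Empirical-formula mass = 44.10 g/mol; 44 ÷ 44.10 ≈ 1, so the molecular formula is C3H8.

C3H8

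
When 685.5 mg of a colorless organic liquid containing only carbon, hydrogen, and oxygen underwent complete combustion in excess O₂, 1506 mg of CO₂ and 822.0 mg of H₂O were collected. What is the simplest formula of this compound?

C3H8O

mol C = 1.506 g CO₂ ÷ 44.009 g/mol = 0.034220 mol
mol H = 2 × 0.8220 g H₂O ÷ 18.015 g/mol = 0.091257 mol
mass O = 0.6855 − (0.41102 + 0.091987) = 0.18249 g → mol O = 0.18249 ÷ 15.999 = 0.011407 mol
Divide by the smallest (0.011407 mol): C 3.000, H 8.000, O 1.000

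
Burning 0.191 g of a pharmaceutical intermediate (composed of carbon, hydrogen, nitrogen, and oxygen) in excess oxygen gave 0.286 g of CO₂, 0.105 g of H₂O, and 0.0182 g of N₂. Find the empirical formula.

C5H9NO4

mol C = 0.286 g CO₂ ÷ 44.009 g/mol = 0.006499 mol
mol H = 2 × 0.105 g H₂O ÷ 18.015 g/mol = 0.01166 mol
mol N = 2 × 0.0182 g N₂ ÷ 28.014 g/mol = 0.001299 mol
mass O = 0.191 − (0.07806 + 0.01175 + 0.01820) = 0.08299 g → mol O = 0.08299 ÷ 15.999 = 0.005187 mol
Divide by the smallest (0.001299 mol): C 5.001, H 8.971, N 1.000, O 3.992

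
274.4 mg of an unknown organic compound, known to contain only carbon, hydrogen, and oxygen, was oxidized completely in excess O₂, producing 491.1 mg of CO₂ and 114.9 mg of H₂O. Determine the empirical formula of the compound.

C7H8O5

mol C = 0.4911 g CO₂ ÷ 44.009 g/mol = 0.011159 mol
mol H = 2 × 0.1149 g H₂O ÷ 18.015 g/mol = 0.012756 mol
mass O = 0.2744 − (0.13403 + 0.012858) = 0.12751 g → mol O = 0.12751 ÷ 15.999 = 0.0079699 mol
Divide by the smallest (0.0079699 mol): C 1.400, H 1.601, O 1.000
Multiplying each by 5 gives whole numbers: C 7.00, H 8.00, O 5.00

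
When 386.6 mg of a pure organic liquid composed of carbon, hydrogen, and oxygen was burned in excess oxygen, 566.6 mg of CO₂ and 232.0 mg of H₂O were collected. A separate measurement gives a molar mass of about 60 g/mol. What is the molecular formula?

mol C = 0.5666 g CO₂ ÷ 44.009 g/mol = 0.012875 mol
mol H = 2 × 0.2320 g H₂O ÷ 18.015 g/mol = 0.025756 mol
mass O = 0.3866 − (0.15464 + 0.025962) = 0.20600 g → mol O = 0.20600 ÷ 15.999 = 0.012876 mol
Divide by the smallest (0.012875 mol): C 1.000, H 2.001, O 1.000
Empirical formula: CH2O
Empirical-formula mass = 30.03 g/mol; 60 ÷ 30.03 ≈ 2, so the molecular formula is C2H4O2.

C2H4O2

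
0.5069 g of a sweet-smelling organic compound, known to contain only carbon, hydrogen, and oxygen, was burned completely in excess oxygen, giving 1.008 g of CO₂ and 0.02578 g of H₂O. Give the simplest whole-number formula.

C8HO5

mol C = 1.008 g CO₂ ÷ 44.009 g/mol = 0.022904 mol
mol H = 2 × 0.02578 g H₂O ÷ 18.015 g/mol = 0.0028621 mol
mass O = 0.5069 − (0.27510 + 0.0028850) = 0.22891 g → mol O = 0.22891 ÷ 15.999 = 0.014308 mol
Divide by the smallest (0.0028621 mol): C 8.003, H 1.000, O 4.999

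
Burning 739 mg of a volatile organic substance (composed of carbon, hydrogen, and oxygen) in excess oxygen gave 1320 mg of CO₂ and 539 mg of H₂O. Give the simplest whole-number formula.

mol C = 1.32 g CO₂ ÷ 44.009 g/mol = 0.02999 mol
mol H = 2 × 0.539 g H₂O ÷ 18.015 g/mol = 0.05984 mol
mass O = 0.739 − (0.3603 + 0.06032) = 0.3184 g → mol O = 0.3184 ÷ 15.999 = 0.01990 mol
Divide by the smallest (0.01990 mol): C 1.507, H 3.007, O 1.000
Multiplying each by 2 gives whole numbers: C 3.01, H 6.01, O 2.00

C3H6O2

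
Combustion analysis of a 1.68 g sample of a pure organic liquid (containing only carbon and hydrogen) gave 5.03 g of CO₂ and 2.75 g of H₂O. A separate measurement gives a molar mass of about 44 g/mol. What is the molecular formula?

mol C = 5.03 g CO₂ ÷ 44.009 g/mol = 0.1143 mol
mol H = 2 × 2.75 g H₂O ÷ 18.015 g/mol = 0.3053 mol
Divide by the smallest (0.1143 mol): C 1.000, H 2.671
Multiplying each by 3 gives whole numbers: C 3.00, H 8.01
Empirical formula: C3H8
Empirical-formula mass = 44.10 g/mol; 44 ÷ 44.10 ≈ 1, so the molecular formula is C3H8.

C3H8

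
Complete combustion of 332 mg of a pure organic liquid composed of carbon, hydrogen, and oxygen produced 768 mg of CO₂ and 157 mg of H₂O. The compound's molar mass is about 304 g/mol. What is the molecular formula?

mol C = 0.768 g CO₂ ÷ 44.009 g/mol = 0.01745 mol
mol H = 2 × 0.157 g H₂O ÷ 18.015 g/mol = 0.01743 mol
mass O = 0.332 − (0.2096 + 0.01757) = 0.1048 g → mol O = 0.1048 ÷ 15.999 = 0.006552 mol
Divide by the smallest (0.006552 mol): C 2.663, H 2.660, O 1.000
Multiplying each by 3 gives whole numbers: C 7.99, H 7.98, O 3.00
Empirical formula: C8H8O3
Empirical-formula mass = 152.15 g/mol; 304 ÷ 152.15 ≈ 2, so the molecular formula is C16H16O6.

C16H16O6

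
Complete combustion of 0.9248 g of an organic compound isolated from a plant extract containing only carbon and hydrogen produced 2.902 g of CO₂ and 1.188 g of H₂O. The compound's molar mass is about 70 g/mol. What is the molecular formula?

mol C = 2.902 g CO₂ ÷ 44.009 g/mol = 0.065941 mol
mol H = 2 × 1.188 g H₂O ÷ 18.015 g/mol = 0.13189 mol
Divide by the smallest (0.065941 mol): C 1.000, H 2.000
Empirical formula: CH2
Empirical-formula mass = 14.03 g/mol; 70 ÷ 14.03 ≈ 5, so the molecular formula is C5H10.

C5H10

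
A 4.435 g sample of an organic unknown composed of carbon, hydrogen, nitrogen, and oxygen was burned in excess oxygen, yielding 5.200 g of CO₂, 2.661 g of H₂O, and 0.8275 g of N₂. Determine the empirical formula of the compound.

C2H5NO2

mol C = 5.200 g CO₂ ÷ 44.009 g/mol = 0.11816 mol
mol H = 2 × 2.661 g H₂O ÷ 18.015 g/mol = 0.29542 mol
mol N = 2 × 0.8275 g N₂ ÷ 28.014 g/mol = 0.059078 mol
mass O = 4.435 − (1.4192 + 0.29778 + 0.82750) = 1.8905 g → mol O = 1.8905 ÷ 15.999 = 0.11817 mol
Divide by the smallest (0.059078 mol): C 2.000, H 5.001, N 1.000, O 2.000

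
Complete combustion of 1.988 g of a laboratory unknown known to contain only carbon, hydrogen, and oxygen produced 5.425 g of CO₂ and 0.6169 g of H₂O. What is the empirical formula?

mol C = 5.425 g CO₂ ÷ 44.009 g/mol = 0.12327 mol
mol H = 2 × 0.6169 g H₂O ÷ 18.015 g/mol = 0.068487 mol
mass O = 1.988 − (1.4806 + 0.069035) = 0.43837 g → mol O = 0.43837 ÷ 15.999 = 0.027400 mol
Divide by the smallest (0.027400 mol): C 4.499, H 2.500, O 1.000
Multiplying each by 2 gives whole numbers: C 9.00, H 5.00, O 2.00

C9H5O2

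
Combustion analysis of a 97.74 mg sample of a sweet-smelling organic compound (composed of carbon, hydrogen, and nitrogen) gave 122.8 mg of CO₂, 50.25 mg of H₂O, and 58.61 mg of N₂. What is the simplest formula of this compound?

mol C = 0.1228 g CO₂ ÷ 44.009 g/mol = 0.0027903 mol
mol H = 2 × 0.05025 g H₂O ÷ 18.015 g/mol = 0.0055787 mol
mol N = 2 × 0.05861 g N₂ ÷ 28.014 g/mol = 0.0041843 mol
Divide by the smallest (0.0027903 mol): C 1.000, H 1.999, N 1.500
Multiplying each by 2 gives whole numbers: C 2.00, H 4.00, N 3.00

C2H4N3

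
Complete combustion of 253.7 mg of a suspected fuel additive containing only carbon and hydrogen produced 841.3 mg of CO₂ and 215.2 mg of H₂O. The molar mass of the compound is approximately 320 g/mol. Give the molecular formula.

C24H30

mol C = 0.8413 g CO₂ ÷ 44.009 g/mol = 0.019117 mol
mol H = 2 × 0.2152 g H₂O ÷ 18.015 g/mol = 0.023891 mol
Divide by the smallest (0.019117 mol): C 1.000, H 1.250
Multiplying each by 4 gives whole numbers: C 4.00, H 5.00
Empirical formula: C4H5
Empirical-formula mass = 53.08 g/mol; 320 ÷ 53.08 ≈ 6, so the molecular formula is C24H30.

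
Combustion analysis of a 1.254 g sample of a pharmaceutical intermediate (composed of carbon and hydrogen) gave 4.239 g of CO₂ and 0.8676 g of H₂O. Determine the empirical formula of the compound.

mol C = 4.239 g CO₂ ÷ 44.009 g/mol = 0.096321 mol
mol H = 2 × 0.8676 g H₂O ÷ 18.015 g/mol = 0.096320 mol
Divide by the smallest (0.096320 mol): C 1.000, H 1.000

CH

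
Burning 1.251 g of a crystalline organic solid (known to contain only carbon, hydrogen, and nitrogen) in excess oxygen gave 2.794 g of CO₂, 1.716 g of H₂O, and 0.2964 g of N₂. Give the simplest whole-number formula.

mol C = 2.794 g CO₂ ÷ 44.009 g/mol = 0.063487 mol
mol H = 2 × 1.716 g H₂O ÷ 18.015 g/mol = 0.19051 mol
mol N = 2 × 0.2964 g N₂ ÷ 28.014 g/mol = 0.021161 mol
Divide by the smallest (0.021161 mol): C 3.000, H 9.003, N 1.000

C3H9N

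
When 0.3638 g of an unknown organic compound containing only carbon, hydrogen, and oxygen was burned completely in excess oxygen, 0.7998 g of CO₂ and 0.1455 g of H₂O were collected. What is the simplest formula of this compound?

C9H8O4

mol C = 0.7998 g CO₂ ÷ 44.009 g/mol = 0.018174 mol
mol H = 2 × 0.1455 g H₂O ÷ 18.015 g/mol = 0.016153 mol
mass O = 0.3638 − (0.21828 + 0.016282) = 0.12923 g → mol O = 0.12923 ÷ 15.999 = 0.0080777 mol
Divide by the smallest (0.0080777 mol): C 2.250, H 2.000, O 1.000
Multiplying each by 4 gives whole numbers: C 9.00, H 8.00, O 4.00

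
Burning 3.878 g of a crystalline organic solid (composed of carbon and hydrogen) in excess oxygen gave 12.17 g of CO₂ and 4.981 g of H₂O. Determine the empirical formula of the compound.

CH2

mol C = 12.17 g CO₂ ÷ 44.009 g/mol = 0.27653 mol
mol H = 2 × 4.981 g H₂O ÷ 18.015 g/mol = 0.55298 mol
Divide by the smallest (0.27653 mol): C 1.000, H 2.000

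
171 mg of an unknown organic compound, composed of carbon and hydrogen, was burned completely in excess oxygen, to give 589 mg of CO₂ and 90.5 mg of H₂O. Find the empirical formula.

C4H3

mol C = 0.589 g CO₂ ÷ 44.009 g/mol = 0.01338 mol
mol H = 2 × 0.0905 g H₂O ÷ 18.015 g/mol = 0.01005 mol
Divide by the smallest (0.01005 mol): C 1.332, H 1.000
Multiplying each by 3 gives whole numbers: C 4.00, H 3.00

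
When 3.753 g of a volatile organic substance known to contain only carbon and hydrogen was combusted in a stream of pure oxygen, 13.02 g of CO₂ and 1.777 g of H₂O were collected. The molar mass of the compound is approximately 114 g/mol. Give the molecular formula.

C9H6

mol C = 13.02 g CO₂ ÷ 44.009 g/mol = 0.29585 mol
mol H = 2 × 1.777 g H₂O ÷ 18.015 g/mol = 0.19728 mol
Divide by the smallest (0.19728 mol): C 1.500, H 1.000
Multiplying each by 2 gives whole numbers: C 3.00, H 2.00
Empirical formula: C3H2
Empirical-formula mass = 38.05 g/mol; 114 ÷ 38.05 ≈ 3, so the molecular formula is C9H6.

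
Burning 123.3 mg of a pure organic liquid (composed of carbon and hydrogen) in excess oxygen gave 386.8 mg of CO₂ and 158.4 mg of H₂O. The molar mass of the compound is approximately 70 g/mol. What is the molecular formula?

mol C = 0.3868 g CO₂ ÷ 44.009 g/mol = 0.0087891 mol
mol H = 2 × 0.1584 g H₂O ÷ 18.015 g/mol = 0.017585 mol
Divide by the smallest (0.0087891 mol): C 1.000, H 2.001
Empirical formula: CH2
Empirical-formula mass = 14.03 g/mol; 70 ÷ 14.03 ≈ 5, so the molecular formula is C5H10.

C5H10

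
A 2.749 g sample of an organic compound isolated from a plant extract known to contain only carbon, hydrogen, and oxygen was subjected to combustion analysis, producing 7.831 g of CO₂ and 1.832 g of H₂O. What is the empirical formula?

C7H8O

mol C = 7.831 g CO₂ ÷ 44.009 g/mol = 0.17794 mol
mol H = 2 × 1.832 g H₂O ÷ 18.015 g/mol = 0.20339 mol
mass O = 2.749 − (2.1372 + 0.20501) = 0.40674 g → mol O = 0.40674 ÷ 15.999 = 0.025423 mol
Divide by the smallest (0.025423 mol): C 6.999, H 8.000, O 1.000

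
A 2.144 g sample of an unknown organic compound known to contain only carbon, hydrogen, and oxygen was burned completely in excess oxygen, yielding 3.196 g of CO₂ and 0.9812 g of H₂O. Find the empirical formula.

C2H3O2

mol C = 3.196 g CO₂ ÷ 44.009 g/mol = 0.072622 mol
mol H = 2 × 0.9812 g H₂O ÷ 18.015 g/mol = 0.10893 mol
mass O = 2.144 − (0.87226 + 0.10980) = 1.1619 g → mol O = 1.1619 ÷ 15.999 = 0.072626 mol
Divide by the smallest (0.072622 mol): C 1.000, H 1.500, O 1.000
Multiplying each by 2 gives whole numbers: C 2.00, H 3.00, O 2.00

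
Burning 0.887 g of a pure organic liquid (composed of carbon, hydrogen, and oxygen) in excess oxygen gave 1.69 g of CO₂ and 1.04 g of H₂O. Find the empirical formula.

C2H6O

mol C = 1.69 g CO₂ ÷ 44.009 g/mol = 0.03840 mol
mol H = 2 × 1.04 g H₂O ÷ 18.015 g/mol = 0.1155 mol
mass O = 0.887 − (0.4612 + 0.1164) = 0.3094 g → mol O = 0.3094 ÷ 15.999 = 0.01934 mol
Divide by the smallest (0.01934 mol): C 1.986, H 5.971, O 1.000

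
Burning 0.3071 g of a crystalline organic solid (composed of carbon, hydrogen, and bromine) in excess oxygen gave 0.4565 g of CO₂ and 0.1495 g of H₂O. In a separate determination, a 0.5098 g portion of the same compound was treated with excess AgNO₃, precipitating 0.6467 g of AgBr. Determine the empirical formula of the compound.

mol C = 0.4565 g CO₂ ÷ 44.009 g/mol = 0.010373 mol
mol H = 2 × 0.1495 g H₂O ÷ 18.015 g/mol = 0.016597 mol
From the AgBr data: mol Br per gram of compound = (0.6467 ÷ 187.772) ÷ 0.5098 = 0.0067557 mol/g, so in the 0.3071 g combustion sample mol Br = 0.0020747 mol
Divide by the smallest (0.0020747 mol): C 5.000, H 8.000, Br 1.000

C5H8Br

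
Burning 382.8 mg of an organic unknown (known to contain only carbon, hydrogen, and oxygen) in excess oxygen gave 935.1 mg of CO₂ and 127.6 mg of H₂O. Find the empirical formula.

C3H2O

mol C = 0.9351 g CO₂ ÷ 44.009 g/mol = 0.021248 mol
mol H = 2 × 0.1276 g H₂O ÷ 18.015 g/mol = 0.014166 mol
mass O = 0.3828 − (0.25521 + 0.014279) = 0.11331 g → mol O = 0.11331 ÷ 15.999 = 0.0070824 mol
Divide by the smallest (0.0070824 mol): C 3.000, H 2.000, O 1.000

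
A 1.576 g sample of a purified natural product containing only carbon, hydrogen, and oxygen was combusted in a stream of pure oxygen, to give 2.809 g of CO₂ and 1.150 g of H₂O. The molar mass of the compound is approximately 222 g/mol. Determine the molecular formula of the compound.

mol C = 2.809 g CO₂ ÷ 44.009 g/mol = 0.063828 mol
mol H = 2 × 1.150 g H₂O ÷ 18.015 g/mol = 0.12767 mol
mass O = 1.576 − (0.76664 + 0.12869) = 0.68067 g → mol O = 0.68067 ÷ 15.999 = 0.042545 mol
Divide by the smallest (0.042545 mol): C 1.500, H 3.001, O 1.000
Multiplying each by 2 gives whole numbers: C 3.00, H 6.00, O 2.00
Empirical formula: C3H6O2
Empirical-formula mass = 74.08 g/mol; 222 ÷ 74.08 ≈ 3, so the molecular formula is C9H18O6.

C9H18O6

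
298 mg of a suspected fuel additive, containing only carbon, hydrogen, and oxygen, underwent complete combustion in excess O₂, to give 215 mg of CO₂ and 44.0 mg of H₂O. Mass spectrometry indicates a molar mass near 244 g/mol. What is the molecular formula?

mol C = 0.215 g CO₂ ÷ 44.009 g/mol = 0.004885 mol
mol H = 2 × 0.0440 g H₂O ÷ 18.015 g/mol = 0.004885 mol
mass O = 0.298 − (0.05868 + 0.004924) = 0.2344 g → mol O = 0.2344 ÷ 15.999 = 0.01465 mol
Divide by the smallest (0.004885 mol): C 1.000, H 1.000, O 2.999
Empirical formula: CHO3
Empirical-formula mass = 61.02 g/mol; 244 ÷ 61.02 ≈ 4, so the molecular formula is C4H4O12.

C4H4O12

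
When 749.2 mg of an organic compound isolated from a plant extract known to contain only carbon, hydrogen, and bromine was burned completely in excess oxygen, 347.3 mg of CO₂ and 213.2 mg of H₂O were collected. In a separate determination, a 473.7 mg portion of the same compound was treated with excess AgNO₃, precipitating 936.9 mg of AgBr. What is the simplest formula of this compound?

mol C = 0.3473 g CO₂ ÷ 44.009 g/mol = 0.0078916 mol
mol H = 2 × 0.2132 g H₂O ÷ 18.015 g/mol = 0.023669 mol
From the AgBr data: mol Br per gram of compound = (0.9369 ÷ 187.772) ÷ 0.4737 = 0.010533 mol/g, so in the 0.7492 g combustion sample mol Br = 0.0078914 mol
Divide by the smallest (0.0078914 mol): C 1.000, H 2.999, Br 1.000

CH3Br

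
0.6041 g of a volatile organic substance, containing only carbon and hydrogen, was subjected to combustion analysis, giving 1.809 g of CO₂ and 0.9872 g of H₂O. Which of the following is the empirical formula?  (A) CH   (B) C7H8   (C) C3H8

(C) C3H8

mol C = 1.809 g CO₂ ÷ 44.009 g/mol = 0.041105 mol
mol H = 2 × 0.9872 g H₂O ÷ 18.015 g/mol = 0.10960 mol
Divide by the smallest (0.041105 mol): C 1.000, H 2.666
Multiplying each by 3 gives whole numbers: C 3.00, H 8.00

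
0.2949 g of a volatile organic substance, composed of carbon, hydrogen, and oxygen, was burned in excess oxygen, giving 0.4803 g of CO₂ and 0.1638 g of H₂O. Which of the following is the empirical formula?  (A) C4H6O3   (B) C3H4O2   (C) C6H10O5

(C) C6H10O5

mol C = 0.4803 g CO₂ ÷ 44.009 g/mol = 0.010914 mol
mol H = 2 × 0.1638 g H₂O ÷ 18.015 g/mol = 0.018185 mol
mass O = 0.2949 − (0.13108 + 0.018330) = 0.14549 g → mol O = 0.14549 ÷ 15.999 = 0.0090934 mol
Divide by the smallest (0.0090934 mol): C 1.200, H 2.000, O 1.000
Multiplying each by 5 gives whole numbers: C 6.00, H 10.00, O 5.00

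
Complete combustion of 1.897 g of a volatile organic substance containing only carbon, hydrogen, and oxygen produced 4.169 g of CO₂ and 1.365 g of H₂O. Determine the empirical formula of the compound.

C5H8O2

mol C = 4.169 g CO₂ ÷ 44.009 g/mol = 0.094731 mol
mol H = 2 × 1.365 g H₂O ÷ 18.015 g/mol = 0.15154 mol
mass O = 1.897 − (1.1378 + 0.15275) = 0.60644 g → mol O = 0.60644 ÷ 15.999 = 0.037905 mol
Divide by the smallest (0.037905 mol): C 2.499, H 3.998, O 1.000
Multiplying each by 2 gives whole numbers: C 5.00, H 8.00, O 2.00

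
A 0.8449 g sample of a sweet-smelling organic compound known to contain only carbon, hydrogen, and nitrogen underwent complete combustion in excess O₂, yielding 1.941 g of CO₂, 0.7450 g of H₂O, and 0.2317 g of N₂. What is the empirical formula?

mol C = 1.941 g CO₂ ÷ 44.009 g/mol = 0.044105 mol
mol H = 2 × 0.7450 g H₂O ÷ 18.015 g/mol = 0.082709 mol
mol N = 2 × 0.2317 g N₂ ÷ 28.014 g/mol = 0.016542 mol
Divide by the smallest (0.016542 mol): C 2.666, H 5.000, N 1.000
Multiplying each by 3 gives whole numbers: C 8.00, H 15.00, N 3.00

C8H15N3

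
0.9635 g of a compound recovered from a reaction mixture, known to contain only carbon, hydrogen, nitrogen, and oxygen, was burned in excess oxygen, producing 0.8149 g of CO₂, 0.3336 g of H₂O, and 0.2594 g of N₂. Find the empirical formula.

C2H4N2O3

mol C = 0.8149 g CO₂ ÷ 44.009 g/mol = 0.018517 mol
mol H = 2 × 0.3336 g H₂O ÷ 18.015 g/mol = 0.037036 mol
mol N = 2 × 0.2594 g N₂ ÷ 28.014 g/mol = 0.018519 mol
mass O = 0.9635 − (0.22240 + 0.037332 + 0.25940) = 0.44436 g → mol O = 0.44436 ÷ 15.999 = 0.027774 mol
Divide by the smallest (0.018517 mol): C 1.000, H 2.000, N 1.000, O 1.500
Multiplying each by 2 gives whole numbers: C 2.00, H 4.00, N 2.00, O 3.00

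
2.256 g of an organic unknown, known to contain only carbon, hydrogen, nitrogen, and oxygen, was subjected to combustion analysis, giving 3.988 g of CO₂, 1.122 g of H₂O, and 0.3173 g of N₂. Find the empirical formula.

C8H11N2O4

mol C = 3.988 g CO₂ ÷ 44.009 g/mol = 0.090618 mol
mol H = 2 × 1.122 g H₂O ÷ 18.015 g/mol = 0.12456 mol
mol N = 2 × 0.3173 g N₂ ÷ 28.014 g/mol = 0.022653 mol
mass O = 2.256 − (1.0884 + 0.12556 + 0.31730) = 0.72473 g → mol O = 0.72473 ÷ 15.999 = 0.045298 mol
Divide by the smallest (0.022653 mol): C 4.000, H 5.499, N 1.000, O 2.000
Multiplying each by 2 gives whole numbers: C 8.00, H 11.00, N 2.00, O 4.00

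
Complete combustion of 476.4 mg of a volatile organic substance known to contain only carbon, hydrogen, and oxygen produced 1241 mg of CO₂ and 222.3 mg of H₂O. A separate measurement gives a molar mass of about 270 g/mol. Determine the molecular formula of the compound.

C16H14O4

mol C = 1.241 g CO₂ ÷ 44.009 g/mol = 0.028199 mol
mol H = 2 × 0.2223 g H₂O ÷ 18.015 g/mol = 0.024679 mol
mass O = 0.4764 − (0.33870 + 0.024877) = 0.11283 g → mol O = 0.11283 ÷ 15.999 = 0.0070522 mol
Divide by the smallest (0.0070522 mol): C 3.999, H 3.500, O 1.000
Multiplying each by 2 gives whole numbers: C 8.00, H 7.00, O 2.00
Empirical formula: C8H7O2
Empirical-formula mass = 135.14 g/mol; 270 ÷ 135.14 ≈ 2, so the molecular formula is C16H14O4.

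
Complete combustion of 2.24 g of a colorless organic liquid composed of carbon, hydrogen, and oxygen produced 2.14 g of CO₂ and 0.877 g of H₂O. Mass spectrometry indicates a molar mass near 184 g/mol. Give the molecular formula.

mol C = 2.14 g CO₂ ÷ 44.009 g/mol = 0.04863 mol
mol H = 2 × 0.877 g H₂O ÷ 18.015 g/mol = 0.09736 mol
mass O = 2.24 − (0.5841 + 0.09814) = 1.558 g → mol O = 1.558 ÷ 15.999 = 0.09737 mol
Divide by the smallest (0.04863 mol): C 1.000, H 2.002, O 2.002
Empirical formula: CH2O2
Empirical-formula mass = 46.02 g/mol; 184 ÷ 46.02 ≈ 4, so the molecular formula is C4H8O8.

C4H8O8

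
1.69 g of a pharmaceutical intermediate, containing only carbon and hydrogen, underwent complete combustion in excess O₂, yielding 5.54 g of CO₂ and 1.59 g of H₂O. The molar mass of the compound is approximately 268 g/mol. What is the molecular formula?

C20H28

mol C = 5.54 g CO₂ ÷ 44.009 g/mol = 0.1259 mol
mol H = 2 × 1.59 g H₂O ÷ 18.015 g/mol = 0.1765 mol
Divide by the smallest (0.1259 mol): C 1.000, H 1.402
Multiplying each by 5 gives whole numbers: C 5.00, H 7.01
Empirical formula: C5H7
Empirical-formula mass = 67.11 g/mol; 268 ÷ 67.11 ≈ 4, so the molecular formula is C20H28.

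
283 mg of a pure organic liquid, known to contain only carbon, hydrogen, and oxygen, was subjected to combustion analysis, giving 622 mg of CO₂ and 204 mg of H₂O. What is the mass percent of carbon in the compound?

60.0%

mol C = 0.622 g CO₂ ÷ 44.009 g/mol = 0.01413 mol
mol H = 2 × 0.204 g H₂O ÷ 18.015 g/mol = 0.02265 mol
mass O = 0.283 − (0.1698 + 0.02283) = 0.09041 g → mol O = 0.09041 ÷ 15.999 = 0.005651 mol
mass % C = 0.1698 g ÷ 0.283 g × 100%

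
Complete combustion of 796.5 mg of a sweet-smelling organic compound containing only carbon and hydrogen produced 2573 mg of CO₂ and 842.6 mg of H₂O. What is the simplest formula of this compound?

C5H8

mol C = 2.573 g CO₂ ÷ 44.009 g/mol = 0.058465 mol
mol H = 2 × 0.8426 g H₂O ÷ 18.015 g/mol = 0.093544 mol
Divide by the smallest (0.058465 mol): C 1.000, H 1.600
Multiplying each by 5 gives whole numbers: C 5.00, H 8.00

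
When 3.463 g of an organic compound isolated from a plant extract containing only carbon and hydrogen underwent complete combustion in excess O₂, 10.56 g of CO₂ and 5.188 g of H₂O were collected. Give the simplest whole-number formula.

mol C = 10.56 g CO₂ ÷ 44.009 g/mol = 0.23995 mol
mol H = 2 × 5.188 g H₂O ÷ 18.015 g/mol = 0.57596 mol
Divide by the smallest (0.23995 mol): C 1.000, H 2.400
Multiplying each by 5 gives whole numbers: C 5.00, H 12.00

C5H12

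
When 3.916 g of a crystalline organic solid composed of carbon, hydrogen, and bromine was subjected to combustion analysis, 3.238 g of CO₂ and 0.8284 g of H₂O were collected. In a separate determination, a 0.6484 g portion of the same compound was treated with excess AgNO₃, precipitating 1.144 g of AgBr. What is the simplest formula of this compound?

mol C = 3.238 g CO₂ ÷ 44.009 g/mol = 0.073576 mol
mol H = 2 × 0.8284 g H₂O ÷ 18.015 g/mol = 0.091968 mol
From the AgBr data: mol Br per gram of compound = (1.144 ÷ 187.772) ÷ 0.6484 = 0.0093962 mol/g, so in the 3.916 g combustion sample mol Br = 0.036796 mol
Divide by the smallest (0.036796 mol): C 2.000, H 2.499, Br 1.000
Multiplying each by 2 gives whole numbers: C 4.00, H 5.00, Br 2.00

C4H5Br2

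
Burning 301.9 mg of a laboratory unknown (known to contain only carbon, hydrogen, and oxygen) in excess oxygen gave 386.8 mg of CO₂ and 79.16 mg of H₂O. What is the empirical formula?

mol C = 0.3868 g CO₂ ÷ 44.009 g/mol = 0.0087891 mol
mol H = 2 × 0.07916 g H₂O ÷ 18.015 g/mol = 0.0087882 mol
mass O = 0.3019 − (0.10557 + 0.0088585) = 0.18748 g → mol O = 0.18748 ÷ 15.999 = 0.011718 mol
Divide by the smallest (0.0087882 mol): C 1.000, H 1.000, O 1.333
Multiplying each by 3 gives whole numbers: C 3.00, H 3.00, O 4.00

C3H3O4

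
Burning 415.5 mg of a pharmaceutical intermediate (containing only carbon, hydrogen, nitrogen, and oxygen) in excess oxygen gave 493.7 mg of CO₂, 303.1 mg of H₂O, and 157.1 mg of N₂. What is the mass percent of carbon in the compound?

mol C = 0.4937 g CO₂ ÷ 44.009 g/mol = 0.011218 mol
mol H = 2 × 0.3031 g H₂O ÷ 18.015 g/mol = 0.033650 mol
mol N = 2 × 0.1571 g N₂ ÷ 28.014 g/mol = 0.011216 mol
mass O = 0.4155 − (0.13474 + 0.033919 + 0.15710) = 0.089740 g → mol O = 0.089740 ÷ 15.999 = 0.0056091 mol
mass % C = 0.13474 g ÷ 0.4155 g × 100%

32.43%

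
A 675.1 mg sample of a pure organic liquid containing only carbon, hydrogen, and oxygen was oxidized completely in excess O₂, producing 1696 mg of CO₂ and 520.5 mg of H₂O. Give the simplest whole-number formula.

mol C = 1.696 g CO₂ ÷ 44.009 g/mol = 0.038538 mol
mol H = 2 × 0.5205 g H₂O ÷ 18.015 g/mol = 0.057785 mol
mass O = 0.6751 − (0.46287 + 0.058247) = 0.15398 g → mol O = 0.15398 ÷ 15.999 = 0.0096242 mol
Divide by the smallest (0.0096242 mol): C 4.004, H 6.004, O 1.000

C4H6O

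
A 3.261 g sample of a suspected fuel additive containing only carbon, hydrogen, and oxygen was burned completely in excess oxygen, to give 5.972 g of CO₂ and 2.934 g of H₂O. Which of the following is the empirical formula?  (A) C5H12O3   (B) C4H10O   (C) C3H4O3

(A) C5H12O3

mol C = 5.972 g CO₂ ÷ 44.009 g/mol = 0.13570 mol
mol H = 2 × 2.934 g H₂O ÷ 18.015 g/mol = 0.32573 mol
mass O = 3.261 − (1.6299 + 0.32833) = 1.3028 g → mol O = 1.3028 ÷ 15.999 = 0.081429 mol
Divide by the smallest (0.081429 mol): C 1.666, H 4.000, O 1.000
Multiplying each by 3 gives whole numbers: C 5.00, H 12.00, O 3.00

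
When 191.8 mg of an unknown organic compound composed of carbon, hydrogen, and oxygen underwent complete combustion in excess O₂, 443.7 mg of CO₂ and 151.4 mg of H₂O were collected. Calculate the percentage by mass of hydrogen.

8.83%

mol C = 0.4437 g CO₂ ÷ 44.009 g/mol = 0.010082 mol
mol H = 2 × 0.1514 g H₂O ÷ 18.015 g/mol = 0.016808 mol
mass O = 0.1918 − (0.12110 + 0.016943) = 0.053762 g → mol O = 0.053762 ÷ 15.999 = 0.0033603 mol
mass % H = 0.016943 g ÷ 0.1918 g × 100%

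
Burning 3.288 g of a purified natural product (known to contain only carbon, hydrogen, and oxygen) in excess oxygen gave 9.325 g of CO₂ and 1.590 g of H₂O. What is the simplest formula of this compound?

mol C = 9.325 g CO₂ ÷ 44.009 g/mol = 0.21189 mol
mol H = 2 × 1.590 g H₂O ÷ 18.015 g/mol = 0.17652 mol
mass O = 3.288 − (2.5450 + 0.17793) = 0.56508 g → mol O = 0.56508 ÷ 15.999 = 0.035319 mol
Divide by the smallest (0.035319 mol): C 5.999, H 4.998, O 1.000

C6H5O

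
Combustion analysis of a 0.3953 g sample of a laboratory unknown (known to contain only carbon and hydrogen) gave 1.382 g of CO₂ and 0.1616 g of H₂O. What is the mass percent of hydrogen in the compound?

4.57%

mol C = 1.382 g CO₂ ÷ 44.009 g/mol = 0.031403 mol
mol H = 2 × 0.1616 g H₂O ÷ 18.015 g/mol = 0.017941 mol
mass % H = 0.018084 g ÷ 0.3953 g × 100%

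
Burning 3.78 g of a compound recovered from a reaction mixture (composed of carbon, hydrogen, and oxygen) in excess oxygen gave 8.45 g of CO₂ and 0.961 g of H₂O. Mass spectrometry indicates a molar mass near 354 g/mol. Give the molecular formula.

mol C = 8.45 g CO₂ ÷ 44.009 g/mol = 0.1920 mol
mol H = 2 × 0.961 g H₂O ÷ 18.015 g/mol = 0.1067 mol
mass O = 3.78 − (2.306 + 0.1075) = 1.366 g → mol O = 1.366 ÷ 15.999 = 0.08540 mol
Divide by the smallest (0.08540 mol): C 2.248, H 1.249, O 1.000
Multiplying each by 4 gives whole numbers: C 8.99, H 5.00, O 4.00
Empirical formula: C9H5O4
Empirical-formula mass = 177.13 g/mol; 354 ÷ 177.13 ≈ 2, so the molecular formula is C18H10O8.

C18H10O8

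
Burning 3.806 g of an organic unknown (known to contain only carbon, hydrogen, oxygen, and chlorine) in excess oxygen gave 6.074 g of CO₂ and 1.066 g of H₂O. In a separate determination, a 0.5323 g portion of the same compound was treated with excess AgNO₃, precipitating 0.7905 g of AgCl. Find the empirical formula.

C7H6Cl2O2

mol C = 6.074 g CO₂ ÷ 44.009 g/mol = 0.13802 mol
mol H = 2 × 1.066 g H₂O ÷ 18.015 g/mol = 0.11835 mol
From the AgCl data: mol Cl per gram of compound = (0.7905 ÷ 143.318) ÷ 0.5323 = 0.010362 mol/g, so in the 3.806 g combustion sample mol Cl = 0.039438 mol
mass O = 3.806 − (1.6577 + 0.11929 + 1.3981) = 0.63091 g → mol O = 0.63091 ÷ 15.999 = 0.039434 mol
Divide by the smallest (0.039434 mol): C 3.500, H 3.001, Cl 1.000, O 1.000
Multiplying each by 2 gives whole numbers: C 7.00, H 6.00, Cl 2.00, O 2.00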